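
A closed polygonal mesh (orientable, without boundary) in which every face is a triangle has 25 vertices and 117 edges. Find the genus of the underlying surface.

8

Every face is a triangle and each edge borders two faces, so 3F = 2·117, giving F = 78.
χ = V − E + F = 25 − 117 + 78 = -14.
For a closed orientable surface χ = 2 − 2g, so g = (2 − (-14))/2 = 8.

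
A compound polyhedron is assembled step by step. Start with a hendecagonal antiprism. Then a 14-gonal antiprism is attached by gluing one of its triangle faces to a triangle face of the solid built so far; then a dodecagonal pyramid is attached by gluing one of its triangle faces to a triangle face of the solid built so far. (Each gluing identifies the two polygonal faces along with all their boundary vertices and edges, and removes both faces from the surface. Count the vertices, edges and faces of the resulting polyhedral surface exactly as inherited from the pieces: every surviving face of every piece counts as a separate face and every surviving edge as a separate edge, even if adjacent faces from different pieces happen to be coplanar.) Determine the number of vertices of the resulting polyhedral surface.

A hendecagonal antiprism: V=22, E=44, F=24.
Attach a 14-gonal antiprism (V=28, E=56, F=30) along a 3-gon: merge 3 vertices and 3 edges, delete both glued faces → V=47, E=97, F=52.
Attach a dodecagonal pyramid (V=13, E=24, F=13) along a 3-gon: merge 3 vertices and 3 edges, delete both glued faces → V=57, E=118, F=63.
Check: V − E + F = 57 − 118 + 63 = 2.

57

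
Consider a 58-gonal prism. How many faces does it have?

60

A prism on an n-gon has two n-gon bases and n rectangular sides: V = 2·58 = 116, E = 3·58 = 174, F = 58 + 2 = 60.
Check: V − E + F = 116 − 174 + 60 = 2.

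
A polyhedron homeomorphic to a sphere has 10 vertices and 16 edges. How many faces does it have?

8

Here V − E + F = 2.
F = 2 − V + E = 2 − 10 + 16 = 8.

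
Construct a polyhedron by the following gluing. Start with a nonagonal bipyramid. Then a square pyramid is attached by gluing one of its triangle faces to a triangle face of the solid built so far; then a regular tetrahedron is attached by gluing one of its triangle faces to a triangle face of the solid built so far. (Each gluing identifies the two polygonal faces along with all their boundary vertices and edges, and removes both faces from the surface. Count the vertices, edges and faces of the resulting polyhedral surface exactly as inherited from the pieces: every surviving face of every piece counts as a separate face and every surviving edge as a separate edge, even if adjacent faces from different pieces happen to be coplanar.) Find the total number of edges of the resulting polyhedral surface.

35

A nonagonal bipyramid: V=11, E=27, F=18.
Attach a square pyramid (V=5, E=8, F=5) along a 3-gon: merge 3 vertices and 3 edges, delete both glued faces → V=13, E=32, F=21.
Attach a regular tetrahedron (V=4, E=6, F=4) along a 3-gon: merge 3 vertices and 3 edges, delete both glued faces → V=14, E=35, F=23.
Check: V − E + F = 14 − 35 + 23 = 2.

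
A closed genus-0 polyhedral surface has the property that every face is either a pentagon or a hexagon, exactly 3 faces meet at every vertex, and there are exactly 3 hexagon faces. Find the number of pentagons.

12

Let x be the number of pentagons; then F = 3 + x.
Edge–face incidences: 2E = 6·3 + 5·x = 18 + 5x.
Every vertex has degree 3, so 3V = 2E.
Euler: V − E + F = 2 ⇒ (2E)/3 − E + (3 + x) = 2.
Multiply by 6: 2·(2E) − 3·(2E) + 6·(3 + x) = 12, i.e. 18 + 6x − (18 + 5x) = 12.
Collecting terms: x = 12.
Then 2E = 18 + 5·12 = 78, so E = 39, V = 2E/3 = 26, F = 3 + 12 = 15.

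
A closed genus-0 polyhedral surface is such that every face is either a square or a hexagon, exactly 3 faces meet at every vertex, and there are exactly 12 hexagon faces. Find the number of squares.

6

Let x be the number of squares; then F = 12 + x.
Edge–face incidences: 2E = 6·12 + 4·x = 72 + 4x.
Every vertex has degree 3, so 3V = 2E.
Euler: V − E + F = 2 ⇒ (2E)/3 − E + (12 + x) = 2.
Multiply by 6: 2·(2E) − 3·(2E) + 6·(12 + x) = 12, i.e. 72 + 6x − (72 + 4x) = 12.
Collecting terms: 2x = 12, so x = 6.
Then 2E = 72 + 4·6 = 96, so E = 48, V = 2E/3 = 32, F = 12 + 6 = 18.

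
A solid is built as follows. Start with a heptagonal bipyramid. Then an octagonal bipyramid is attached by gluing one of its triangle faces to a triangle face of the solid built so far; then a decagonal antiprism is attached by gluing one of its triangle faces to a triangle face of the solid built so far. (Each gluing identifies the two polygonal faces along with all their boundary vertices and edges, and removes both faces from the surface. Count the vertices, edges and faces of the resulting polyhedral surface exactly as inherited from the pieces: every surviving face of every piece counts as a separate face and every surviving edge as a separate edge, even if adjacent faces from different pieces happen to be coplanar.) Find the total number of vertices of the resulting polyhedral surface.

33

A heptagonal bipyramid: V=9, E=21, F=14.
Attach an octagonal bipyramid (V=10, E=24, F=16) along a 3-gon: merge 3 vertices and 3 edges, delete both glued faces → V=16, E=42, F=28.
Attach a decagonal antiprism (V=20, E=40, F=22) along a 3-gon: merge 3 vertices and 3 edges, delete both glued faces → V=33, E=79, F=48.
Check: V − E + F = 33 − 79 + 48 = 2.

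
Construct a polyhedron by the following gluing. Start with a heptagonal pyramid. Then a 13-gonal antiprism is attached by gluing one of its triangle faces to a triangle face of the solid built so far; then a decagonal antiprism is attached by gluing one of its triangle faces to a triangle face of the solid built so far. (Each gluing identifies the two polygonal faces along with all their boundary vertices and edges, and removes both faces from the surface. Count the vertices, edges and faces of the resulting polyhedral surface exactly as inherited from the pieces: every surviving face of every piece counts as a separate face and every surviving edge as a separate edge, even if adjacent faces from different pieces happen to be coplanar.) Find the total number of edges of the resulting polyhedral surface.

100

A heptagonal pyramid: V=8, E=14, F=8.
Attach a 13-gonal antiprism (V=26, E=52, F=28) along a 3-gon: merge 3 vertices and 3 edges, delete both glued faces → V=31, E=63, F=34.
Attach a decagonal antiprism (V=20, E=40, F=22) along a 3-gon: merge 3 vertices and 3 edges, delete both glued faces → V=48, E=100, F=54.
Check: V − E + F = 48 − 100 + 54 = 2.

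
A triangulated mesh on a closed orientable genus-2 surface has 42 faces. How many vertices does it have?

19

χ = 2 − 2·2 = -2, and every face is a triangle so 3F = 2E.
E = 3·42/2 = 63. Then V = -2 + E − F = -2 + 63 − 42 = 19.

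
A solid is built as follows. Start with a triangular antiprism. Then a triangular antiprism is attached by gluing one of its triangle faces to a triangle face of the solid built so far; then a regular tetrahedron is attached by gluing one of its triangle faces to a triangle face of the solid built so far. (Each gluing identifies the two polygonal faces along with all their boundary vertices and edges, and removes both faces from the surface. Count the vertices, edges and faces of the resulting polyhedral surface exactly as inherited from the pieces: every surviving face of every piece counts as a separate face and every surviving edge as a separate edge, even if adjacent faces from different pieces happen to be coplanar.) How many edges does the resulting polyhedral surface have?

24

A triangular antiprism: V=6, E=12, F=8.
Attach a triangular antiprism (V=6, E=12, F=8) along a 3-gon: merge 3 vertices and 3 edges, delete both glued faces → V=9, E=21, F=14.
Attach a regular tetrahedron (V=4, E=6, F=4) along a 3-gon: merge 3 vertices and 3 edges, delete both glued faces → V=10, E=24, F=16.
Check: V − E + F = 10 − 24 + 16 = 2.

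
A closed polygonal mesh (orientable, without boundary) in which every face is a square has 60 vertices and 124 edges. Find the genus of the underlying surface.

Every face is a square and each edge borders two faces, so 4F = 2·124, giving F = 62.
χ = V − E + F = 60 − 124 + 62 = -2.
For a closed orientable surface χ = 2 − 2g, so g = (2 − (-2))/2 = 2.

2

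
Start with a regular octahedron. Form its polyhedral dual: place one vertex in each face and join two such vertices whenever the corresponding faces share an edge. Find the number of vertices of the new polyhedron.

8

The base solid has V = 6, E = 12, F = 8.
The dual swaps V and F and preserves E: V′ = F = 8, E′ = E = 12, F′ = V = 6.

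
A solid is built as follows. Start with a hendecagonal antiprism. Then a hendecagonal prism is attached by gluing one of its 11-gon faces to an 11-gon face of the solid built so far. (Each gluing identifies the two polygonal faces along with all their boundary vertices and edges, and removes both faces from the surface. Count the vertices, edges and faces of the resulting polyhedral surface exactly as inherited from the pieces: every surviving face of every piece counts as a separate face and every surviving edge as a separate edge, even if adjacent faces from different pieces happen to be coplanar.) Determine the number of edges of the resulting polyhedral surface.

66

A hendecagonal antiprism: V=22, E=44, F=24.
Attach a hendecagonal prism (V=22, E=33, F=13) along an 11-gon: merge 11 vertices and 11 edges, delete both glued faces → V=33, E=66, F=35.
Check: V − E + F = 33 − 66 + 35 = 2.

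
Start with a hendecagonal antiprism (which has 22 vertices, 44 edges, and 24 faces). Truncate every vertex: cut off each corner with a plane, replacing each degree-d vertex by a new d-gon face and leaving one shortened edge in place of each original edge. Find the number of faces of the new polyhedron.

46

Truncation replaces each original edge-end by a new vertex, so V′ = 2E = 88.
Each original edge survives, and each old vertex of degree d contributes d new edges; summing degrees gives Σd = 2E, so E′ = E + 2E = 3E = 132.
Each original face survives and each original vertex becomes one new face: F′ = F + V = 46.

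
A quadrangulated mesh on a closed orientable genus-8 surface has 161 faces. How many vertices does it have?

χ = 2 − 2·8 = -14, and every face is a square so 4F = 2E.
E = 4·161/2 = 322. Then V = -14 + E − F = -14 + 322 − 161 = 147.

147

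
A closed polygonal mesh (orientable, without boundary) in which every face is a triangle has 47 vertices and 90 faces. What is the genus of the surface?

Every face is a triangle, so 2E = 3·90 = 270, giving E = 135.
χ = V − E + F = 47 − 135 + 90 = 2.
For a closed orientable surface χ = 2 − 2g, so g = (2 − (2))/2 = 0.

0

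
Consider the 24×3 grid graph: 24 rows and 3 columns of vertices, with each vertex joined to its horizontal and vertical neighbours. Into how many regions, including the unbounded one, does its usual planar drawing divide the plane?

The grid has V = 24·3 = 72 vertices and E = 24·2 + 3·23 = 117 edges.
F = 2 − V + E = 2 − 72 + 117 = 47.

47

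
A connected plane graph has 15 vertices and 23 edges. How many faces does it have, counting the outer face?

10

Euler's formula for a connected plane graph: V − E + F = 2, so F = 2 − 15 + 23 = 10.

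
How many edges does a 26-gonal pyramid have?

52

A pyramid on an n-gon base has one n-gon and n triangles: V = 26 + 1 = 27, E = 2·26 = 52, F = 26 + 1 = 27.
Check: V − E + F = 27 − 52 + 27 = 2.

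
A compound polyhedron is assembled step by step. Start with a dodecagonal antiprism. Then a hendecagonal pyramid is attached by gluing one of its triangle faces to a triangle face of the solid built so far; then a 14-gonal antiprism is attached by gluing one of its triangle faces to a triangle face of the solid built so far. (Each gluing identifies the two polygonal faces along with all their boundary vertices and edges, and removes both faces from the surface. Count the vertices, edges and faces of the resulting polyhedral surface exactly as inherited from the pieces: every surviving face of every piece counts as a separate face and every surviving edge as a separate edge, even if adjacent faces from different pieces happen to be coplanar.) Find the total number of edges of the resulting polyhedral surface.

A dodecagonal antiprism: V=24, E=48, F=26.
Attach a hendecagonal pyramid (V=12, E=22, F=12) along a 3-gon: merge 3 vertices and 3 edges, delete both glued faces → V=33, E=67, F=36.
Attach a 14-gonal antiprism (V=28, E=56, F=30) along a 3-gon: merge 3 vertices and 3 edges, delete both glued faces → V=58, E=120, F=64.
Check: V − E + F = 58 − 120 + 64 = 2.

120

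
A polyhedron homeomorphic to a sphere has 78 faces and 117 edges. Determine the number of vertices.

41

Here V − E + F = 2.
V = 2 + E − F = 2 + 117 − 78 = 41.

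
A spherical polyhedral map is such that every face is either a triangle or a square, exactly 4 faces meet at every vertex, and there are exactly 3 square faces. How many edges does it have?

18

Let x be the number of triangles; then F = 3 + x.
Edge–face incidences: 2E = 4·3 + 3·x = 12 + 3x.
Every vertex has degree 4, so 4V = 2E.
Euler: V − E + F = 2 ⇒ (2E)/4 − E + (3 + x) = 2.
Multiply by 8: 2·(2E) − 4·(2E) + 8·(3 + x) = 16, i.e. 24 + 8x − 2·(12 + 3x) = 16.
Collecting terms: 2x = 16, so x = 8.
Then 2E = 12 + 3·8 = 36, so E = 18, V = 2E/4 = 9, F = 3 + 8 = 11.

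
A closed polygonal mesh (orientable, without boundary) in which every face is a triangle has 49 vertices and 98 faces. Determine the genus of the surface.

Every face is a triangle, so 2E = 3·98 = 294, giving E = 147.
χ = V − E + F = 49 − 147 + 98 = 0.
For a closed orientable surface χ = 2 − 2g, so g = (2 − (0))/2 = 1.

1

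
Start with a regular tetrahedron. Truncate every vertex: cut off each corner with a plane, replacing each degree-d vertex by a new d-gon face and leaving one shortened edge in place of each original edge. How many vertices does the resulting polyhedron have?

12

The base solid has V = 4, E = 6, F = 4.
Truncation replaces each original edge-end by a new vertex, so V′ = 2E = 12.
Each original edge survives, and each old vertex of degree d contributes d new edges; summing degrees gives Σd = 2E, so E′ = E + 2E = 3E = 18.
Each original face survives and each original vertex becomes one new face: F′ = F + V = 8.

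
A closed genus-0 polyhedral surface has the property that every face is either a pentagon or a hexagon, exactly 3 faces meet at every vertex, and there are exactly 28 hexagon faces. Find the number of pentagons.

Let x be the number of pentagons; then F = 28 + x.
Edge–face incidences: 2E = 6·28 + 5·x = 168 + 5x.
Every vertex has degree 3, so 3V = 2E.
Euler: V − E + F = 2 ⇒ (2E)/3 − E + (28 + x) = 2.
Multiply by 6: 2·(2E) − 3·(2E) + 6·(28 + x) = 12, i.e. 168 + 6x − (168 + 5x) = 12.
Collecting terms: x = 12.
Then 2E = 168 + 5·12 = 228, so E = 114, V = 2E/3 = 76, F = 28 + 12 = 40.

12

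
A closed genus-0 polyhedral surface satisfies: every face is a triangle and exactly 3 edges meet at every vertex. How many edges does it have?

Each face has 3 edges and each edge borders two faces, so 2E = 3F.
Each vertex has degree 3, so 3V = 2E and hence V = 3F/3.
Euler: V − E + F = 2 ⇒ (3F/3) − (3F/2) + F = 2.
Multiply by 6: (6 − 9 + 6)F = 12, i.e. 3F = 12.
So F = 4, E = 3·4/2 = 6, V = 3·4/3 = 4.

6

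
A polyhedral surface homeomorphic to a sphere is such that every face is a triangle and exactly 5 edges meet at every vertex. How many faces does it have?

Each face has 3 edges and each edge borders two faces, so 2E = 3F.
Each vertex has degree 5, so 5V = 2E and hence V = 3F/5.
Euler: V − E + F = 2 ⇒ (3F/5) − (3F/2) + F = 2.
Multiply by 10: (6 − 15 + 10)F = 20, i.e. 1F = 20.
So F = 20, E = 3·20/2 = 30, V = 3·20/5 = 12.

20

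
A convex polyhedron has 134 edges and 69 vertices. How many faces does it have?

Here V − E + F = 2.
F = 2 − V + E = 2 − 69 + 134 = 67.

67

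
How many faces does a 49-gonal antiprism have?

An antiprism on an n-gon has two n-gon caps and 2n triangles: V = 2·49 = 98, E = 4·49 = 196, F = 2·49 + 2 = 100.

100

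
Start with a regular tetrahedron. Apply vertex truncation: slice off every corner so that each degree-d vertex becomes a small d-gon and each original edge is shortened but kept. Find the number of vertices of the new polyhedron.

The base solid has V = 4, E = 6, F = 4.
Truncation replaces each original edge-end by a new vertex, so V′ = 2E = 12.
Each original edge survives, and each old vertex of degree d contributes d new edges; summing degrees gives Σd = 2E, so E′ = E + 2E = 3E = 18.
Each original face survives and each original vertex becomes one new face: F′ = F + V = 8.

12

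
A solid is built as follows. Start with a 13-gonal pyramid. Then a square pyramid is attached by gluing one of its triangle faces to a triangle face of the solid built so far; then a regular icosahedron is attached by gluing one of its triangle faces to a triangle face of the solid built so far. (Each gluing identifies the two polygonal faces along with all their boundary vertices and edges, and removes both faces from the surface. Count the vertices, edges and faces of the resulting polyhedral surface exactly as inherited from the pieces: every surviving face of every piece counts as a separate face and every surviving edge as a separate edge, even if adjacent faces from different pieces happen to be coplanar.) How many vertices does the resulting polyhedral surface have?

25

A 13-gonal pyramid: V=14, E=26, F=14.
Attach a square pyramid (V=5, E=8, F=5) along a 3-gon: merge 3 vertices and 3 edges, delete both glued faces → V=16, E=31, F=17.
Attach a regular icosahedron (V=12, E=30, F=20) along a 3-gon: merge 3 vertices and 3 edges, delete both glued faces → V=25, E=58, F=35.
Check: V − E + F = 25 − 58 + 35 = 2.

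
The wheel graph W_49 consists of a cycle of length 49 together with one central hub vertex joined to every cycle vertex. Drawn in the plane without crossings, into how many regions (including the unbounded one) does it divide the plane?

W_49 has V = 49 + 1 = 50 vertices and E = 2·49 = 98 edges.
By Euler's formula F = 2 − V + E = 2 − 50 + 98 = 50.

50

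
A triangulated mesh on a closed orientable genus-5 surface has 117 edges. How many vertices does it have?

χ = 2 − 2·5 = -8, and every face is a triangle so 3F = 2E.
F = 2E/3 = 78. Then V = -8 + E − F = -8 + 117 − 78 = 31.

31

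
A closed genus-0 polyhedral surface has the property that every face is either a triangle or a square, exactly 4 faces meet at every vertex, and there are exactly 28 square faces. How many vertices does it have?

34

Let x be the number of triangles; then F = 28 + x.
Edge–face incidences: 2E = 4·28 + 3·x = 112 + 3x.
Every vertex has degree 4, so 4V = 2E.
Euler: V − E + F = 2 ⇒ (2E)/4 − E + (28 + x) = 2.
Multiply by 8: 2·(2E) − 4·(2E) + 8·(28 + x) = 16, i.e. 224 + 8x − 2·(112 + 3x) = 16.
Collecting terms: 2x = 16, so x = 8.
Then 2E = 112 + 3·8 = 136, so E = 68, V = 2E/4 = 34, F = 28 + 8 = 36.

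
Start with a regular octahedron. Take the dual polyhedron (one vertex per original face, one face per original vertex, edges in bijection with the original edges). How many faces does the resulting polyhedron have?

6

The base solid has V = 6, E = 12, F = 8.
The dual swaps V and F and preserves E: V′ = F = 8, E′ = E = 12, F′ = V = 6.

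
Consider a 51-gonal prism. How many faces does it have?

53

A prism on an n-gon has two n-gon bases and n rectangular sides: V = 2·51 = 102, E = 3·51 = 153, F = 51 + 2 = 53.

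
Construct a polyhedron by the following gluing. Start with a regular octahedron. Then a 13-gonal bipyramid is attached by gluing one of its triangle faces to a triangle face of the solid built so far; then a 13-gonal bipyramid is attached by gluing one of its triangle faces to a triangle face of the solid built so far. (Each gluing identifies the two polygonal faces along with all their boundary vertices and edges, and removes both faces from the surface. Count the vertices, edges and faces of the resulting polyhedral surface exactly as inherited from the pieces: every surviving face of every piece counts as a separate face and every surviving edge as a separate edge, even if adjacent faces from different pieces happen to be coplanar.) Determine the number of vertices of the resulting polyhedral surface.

A regular octahedron: V=6, E=12, F=8.
Attach a 13-gonal bipyramid (V=15, E=39, F=26) along a 3-gon: merge 3 vertices and 3 edges, delete both glued faces → V=18, E=48, F=32.
Attach a 13-gonal bipyramid (V=15, E=39, F=26) along a 3-gon: merge 3 vertices and 3 edges, delete both glued faces → V=30, E=84, F=56.
Check: V − E + F = 30 − 84 + 56 = 2.

30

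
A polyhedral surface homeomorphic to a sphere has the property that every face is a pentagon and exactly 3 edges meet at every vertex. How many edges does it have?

30

Each face has 5 edges and each edge borders two faces, so 2E = 5F.
Each vertex has degree 3, so 3V = 2E and hence V = 5F/3.
Euler: V − E + F = 2 ⇒ (5F/3) − (5F/2) + F = 2.
Multiply by 6: (10 − 15 + 6)F = 12, i.e. 1F = 12.
So F = 12, E = 5·12/2 = 30, V = 5·12/3 = 20.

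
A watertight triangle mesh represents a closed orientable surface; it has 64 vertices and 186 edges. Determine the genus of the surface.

Every face is a triangle and each edge borders two faces, so 3F = 2·186, giving F = 124.
χ = V − E + F = 64 − 186 + 124 = 2.
For a closed orientable surface χ = 2 − 2g, so g = (2 − (2))/2 = 0.

0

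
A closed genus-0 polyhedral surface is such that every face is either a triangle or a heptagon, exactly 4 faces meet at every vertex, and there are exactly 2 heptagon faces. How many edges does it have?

Let x be the number of triangles; then F = 2 + x.
Edge–face incidences: 2E = 7·2 + 3·x = 14 + 3x.
Every vertex has degree 4, so 4V = 2E.
Euler: V − E + F = 2 ⇒ (2E)/4 − E + (2 + x) = 2.
Multiply by 8: 2·(2E) − 4·(2E) + 8·(2 + x) = 16, i.e. 16 + 8x − 2·(14 + 3x) = 16.
Collecting terms: 2x − 12 = 16, so 2x = 28, so x = 14.
Then 2E = 14 + 3·14 = 56, so E = 28, V = 2E/4 = 14, F = 2 + 14 = 16.

28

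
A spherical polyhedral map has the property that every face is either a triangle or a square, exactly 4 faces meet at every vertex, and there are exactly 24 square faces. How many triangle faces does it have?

Let x be the number of triangles; then F = 24 + x.
Edge–face incidences: 2E = 4·24 + 3·x = 96 + 3x.
Every vertex has degree 4, so 4V = 2E.
Euler: V − E + F = 2 ⇒ (2E)/4 − E + (24 + x) = 2.
Multiply by 8: 2·(2E) − 4·(2E) + 8·(24 + x) = 16, i.e. 192 + 8x − 2·(96 + 3x) = 16.
Collecting terms: 2x = 16, so x = 8.
Then 2E = 96 + 3·8 = 120, so E = 60, V = 2E/4 = 30, F = 24 + 8 = 32.

8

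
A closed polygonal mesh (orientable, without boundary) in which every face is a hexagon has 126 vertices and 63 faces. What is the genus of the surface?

1

Every face is a hexagon, so 2E = 6·63 = 378, giving E = 189.
χ = V − E + F = 126 − 189 + 63 = 0.
For a closed orientable surface χ = 2 − 2g, so g = (2 − (0))/2 = 1.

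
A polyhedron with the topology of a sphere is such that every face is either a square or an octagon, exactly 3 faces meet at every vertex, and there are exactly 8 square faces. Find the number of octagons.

Let x be the number of octagons; then F = 8 + x.
Edge–face incidences: 2E = 4·8 + 8·x = 32 + 8x.
Every vertex has degree 3, so 3V = 2E.
Euler: V − E + F = 2 ⇒ (2E)/3 − E + (8 + x) = 2.
Multiply by 6: 2·(2E) − 3·(2E) + 6·(8 + x) = 12, i.e. 48 + 6x − (32 + 8x) = 12.
Collecting terms: −2x + 16 = 12, so −2x = −4, so x = 2.
Then 2E = 32 + 8·2 = 48, so E = 24, V = 2E/3 = 16, F = 8 + 2 = 10.

2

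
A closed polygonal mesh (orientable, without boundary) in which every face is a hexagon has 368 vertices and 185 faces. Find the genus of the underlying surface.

2

Every face is a hexagon, so 2E = 6·185 = 1110, giving E = 555.
χ = V − E + F = 368 − 555 + 185 = -2.
For a closed orientable surface χ = 2 − 2g, so g = (2 − (-2))/2 = 2.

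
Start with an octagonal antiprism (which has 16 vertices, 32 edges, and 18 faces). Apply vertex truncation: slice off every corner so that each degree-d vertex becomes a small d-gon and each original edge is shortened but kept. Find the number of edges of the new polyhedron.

Truncation replaces each original edge-end by a new vertex, so V′ = 2E = 64.
Each original edge survives, and each old vertex of degree d contributes d new edges; summing degrees gives Σd = 2E, so E′ = E + 2E = 3E = 96.
Each original face survives and each original vertex becomes one new face: F′ = F + V = 34.

96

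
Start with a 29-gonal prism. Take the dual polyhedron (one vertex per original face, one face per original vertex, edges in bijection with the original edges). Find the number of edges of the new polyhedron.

The base solid has V = 58, E = 87, F = 31.
The dual swaps V and F and preserves E: V′ = F = 31, E′ = E = 87, F′ = V = 58.

87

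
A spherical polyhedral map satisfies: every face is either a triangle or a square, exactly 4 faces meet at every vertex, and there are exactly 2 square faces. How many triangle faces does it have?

8

Let x be the number of triangles; then F = 2 + x.
Edge–face incidences: 2E = 4·2 + 3·x = 8 + 3x.
Every vertex has degree 4, so 4V = 2E.
Euler: V − E + F = 2 ⇒ (2E)/4 − E + (2 + x) = 2.
Multiply by 8: 2·(2E) − 4·(2E) + 8·(2 + x) = 16, i.e. 16 + 8x − 2·(8 + 3x) = 16.
Collecting terms: 2x = 16, so x = 8.
Then 2E = 8 + 3·8 = 32, so E = 16, V = 2E/4 = 8, F = 2 + 8 = 10.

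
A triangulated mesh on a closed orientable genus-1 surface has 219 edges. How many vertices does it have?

73

χ = 2 − 2·1 = 0, and every face is a triangle so 3F = 2E.
F = 2E/3 = 146. Then V = 0 + E − F = 0 + 219 − 146 = 73.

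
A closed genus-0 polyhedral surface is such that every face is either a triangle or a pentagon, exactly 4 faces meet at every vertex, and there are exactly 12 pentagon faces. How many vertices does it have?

30

Let x be the number of triangles; then F = 12 + x.
Edge–face incidences: 2E = 5·12 + 3·x = 60 + 3x.
Every vertex has degree 4, so 4V = 2E.
Euler: V − E + F = 2 ⇒ (2E)/4 − E + (12 + x) = 2.
Multiply by 8: 2·(2E) − 4·(2E) + 8·(12 + x) = 16, i.e. 96 + 8x − 2·(60 + 3x) = 16.
Collecting terms: 2x − 24 = 16, so 2x = 40, so x = 20.
Then 2E = 60 + 3·20 = 120, so E = 60, V = 2E/4 = 30, F = 12 + 20 = 32.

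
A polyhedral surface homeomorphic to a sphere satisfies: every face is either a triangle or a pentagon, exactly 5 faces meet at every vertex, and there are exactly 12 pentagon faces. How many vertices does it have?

Let x be the number of triangles; then F = 12 + x.
Edge–face incidences: 2E = 5·12 + 3·x = 60 + 3x.
Every vertex has degree 5, so 5V = 2E.
Euler: V − E + F = 2 ⇒ (2E)/5 − E + (12 + x) = 2.
Multiply by 10: 2·(2E) − 5·(2E) + 10·(12 + x) = 20, i.e. 120 + 10x − 3·(60 + 3x) = 20.
Collecting terms: x − 60 = 20, so x = 80.
Then 2E = 60 + 3·80 = 300, so E = 150, V = 2E/5 = 60, F = 12 + 80 = 92.

60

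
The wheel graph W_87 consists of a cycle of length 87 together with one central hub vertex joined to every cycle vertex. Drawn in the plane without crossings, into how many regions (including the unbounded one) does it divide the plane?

W_87 has V = 87 + 1 = 88 vertices and E = 2·87 = 174 edges.
By Euler's formula F = 2 − V + E = 2 − 88 + 174 = 88.

88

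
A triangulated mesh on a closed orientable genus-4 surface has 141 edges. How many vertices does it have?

χ = 2 − 2·4 = -6, and every face is a triangle so 3F = 2E.
F = 2E/3 = 94. Then V = -6 + E − F = -6 + 141 − 94 = 41.

41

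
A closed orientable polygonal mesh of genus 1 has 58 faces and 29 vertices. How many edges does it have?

For a closed orientable surface of genus 1, χ = 2 − 2·1 = 0.
E = V + F − (0) = 29 + 58 − (0) = 87.

87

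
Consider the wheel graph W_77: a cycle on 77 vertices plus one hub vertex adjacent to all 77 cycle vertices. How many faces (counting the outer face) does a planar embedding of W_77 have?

78

W_77 has V = 77 + 1 = 78 vertices and E = 2·77 = 154 edges.
By Euler's formula F = 2 − V + E = 2 − 78 + 154 = 78.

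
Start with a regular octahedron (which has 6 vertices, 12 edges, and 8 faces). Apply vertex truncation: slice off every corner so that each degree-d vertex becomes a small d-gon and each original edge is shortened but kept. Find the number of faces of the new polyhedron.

Truncation replaces each original edge-end by a new vertex, so V′ = 2E = 24.
Each original edge survives, and each old vertex of degree d contributes d new edges; summing degrees gives Σd = 2E, so E′ = E + 2E = 3E = 36.
Each original face survives and each original vertex becomes one new face: F′ = F + V = 14.

14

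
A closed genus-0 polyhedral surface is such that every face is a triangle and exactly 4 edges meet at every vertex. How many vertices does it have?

Each face has 3 edges and each edge borders two faces, so 2E = 3F.
Each vertex has degree 4, so 4V = 2E and hence V = 3F/4.
Euler: V − E + F = 2 ⇒ (3F/4) − (3F/2) + F = 2.
Multiply by 8: (6 − 12 + 8)F = 16, i.e. 2F = 16.
So F = 8, E = 3·8/2 = 12, V = 3·8/4 = 6.

6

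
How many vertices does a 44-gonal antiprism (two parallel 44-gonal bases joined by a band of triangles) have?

An antiprism on an n-gon has two n-gon caps and 2n triangles: V = 2·44 = 88, E = 4·44 = 176, F = 2·44 + 2 = 90.

88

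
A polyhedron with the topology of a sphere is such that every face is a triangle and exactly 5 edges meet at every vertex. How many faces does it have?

Each face has 3 edges and each edge borders two faces, so 2E = 3F.
Each vertex has degree 5, so 5V = 2E and hence V = 3F/5.
Euler: V − E + F = 2 ⇒ (3F/5) − (3F/2) + F = 2.
Multiply by 10: (6 − 15 + 10)F = 20, i.e. 1F = 20.
So F = 20, E = 3·20/2 = 30, V = 3·20/5 = 12.

20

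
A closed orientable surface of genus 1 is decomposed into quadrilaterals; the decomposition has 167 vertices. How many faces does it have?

167

χ = 2 − 2·1 = 0, and every face is a square so 4F = 2E.
V − E + F = 0 with E = 4F/2 gives 167 − (4/2 − 1)·F = 0, so F = 167 and E = 334.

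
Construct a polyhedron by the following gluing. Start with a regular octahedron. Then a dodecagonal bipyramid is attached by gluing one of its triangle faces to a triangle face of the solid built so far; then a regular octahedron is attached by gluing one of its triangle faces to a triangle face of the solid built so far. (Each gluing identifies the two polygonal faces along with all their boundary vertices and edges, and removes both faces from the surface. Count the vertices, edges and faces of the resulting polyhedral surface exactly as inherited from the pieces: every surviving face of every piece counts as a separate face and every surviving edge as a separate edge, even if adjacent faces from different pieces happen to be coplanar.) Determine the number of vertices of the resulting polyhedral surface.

20

A regular octahedron: V=6, E=12, F=8.
Attach a dodecagonal bipyramid (V=14, E=36, F=24) along a 3-gon: merge 3 vertices and 3 edges, delete both glued faces → V=17, E=45, F=30.
Attach a regular octahedron (V=6, E=12, F=8) along a 3-gon: merge 3 vertices and 3 edges, delete both glued faces → V=20, E=54, F=36.
Check: V − E + F = 20 − 54 + 36 = 2.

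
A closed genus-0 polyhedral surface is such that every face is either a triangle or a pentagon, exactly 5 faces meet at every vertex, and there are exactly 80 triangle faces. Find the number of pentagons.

Let x be the number of pentagons; then F = 80 + x.
Edge–face incidences: 2E = 3·80 + 5·x = 240 + 5x.
Every vertex has degree 5, so 5V = 2E.
Euler: V − E + F = 2 ⇒ (2E)/5 − E + (80 + x) = 2.
Multiply by 10: 2·(2E) − 5·(2E) + 10·(80 + x) = 20, i.e. 800 + 10x − 3·(240 + 5x) = 20.
Collecting terms: −5x + 80 = 20, so −5x = −60, so x = 12.
Then 2E = 240 + 5·12 = 300, so E = 150, V = 2E/5 = 60, F = 80 + 12 = 92.

12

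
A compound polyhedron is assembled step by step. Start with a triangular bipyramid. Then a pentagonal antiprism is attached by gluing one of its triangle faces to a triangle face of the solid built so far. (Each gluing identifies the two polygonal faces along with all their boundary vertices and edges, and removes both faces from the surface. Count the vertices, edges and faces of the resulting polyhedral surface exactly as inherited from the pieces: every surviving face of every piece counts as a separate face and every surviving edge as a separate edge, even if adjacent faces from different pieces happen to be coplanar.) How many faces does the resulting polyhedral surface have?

16

A triangular bipyramid: V=5, E=9, F=6.
Attach a pentagonal antiprism (V=10, E=20, F=12) along a 3-gon: merge 3 vertices and 3 edges, delete both glued faces → V=12, E=26, F=16.
Check: V − E + F = 12 − 26 + 16 = 2.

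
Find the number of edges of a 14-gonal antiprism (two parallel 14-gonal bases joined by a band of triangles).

An antiprism on an n-gon has two n-gon caps and 2n triangles: V = 2·14 = 28, E = 4·14 = 56, F = 2·14 + 2 = 30.

56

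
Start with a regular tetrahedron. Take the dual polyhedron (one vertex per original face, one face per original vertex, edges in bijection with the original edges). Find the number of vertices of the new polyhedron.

The base solid has V = 4, E = 6, F = 4.
The dual swaps V and F and preserves E: V′ = F = 4, E′ = E = 6, F′ = V = 4.

4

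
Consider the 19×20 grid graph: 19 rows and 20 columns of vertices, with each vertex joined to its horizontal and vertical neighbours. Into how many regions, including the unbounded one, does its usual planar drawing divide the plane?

343

The grid has V = 19·20 = 380 vertices and E = 19·19 + 20·18 = 721 edges.
F = 2 − V + E = 2 − 380 + 721 = 343.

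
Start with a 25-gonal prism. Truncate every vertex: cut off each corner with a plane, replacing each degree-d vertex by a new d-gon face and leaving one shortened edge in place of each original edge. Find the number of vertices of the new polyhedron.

150

The base solid has V = 50, E = 75, F = 27.
Truncation replaces each original edge-end by a new vertex, so V′ = 2E = 150.
Each original edge survives, and each old vertex of degree d contributes d new edges; summing degrees gives Σd = 2E, so E′ = E + 2E = 3E = 225.
Each original face survives and each original vertex becomes one new face: F′ = F + V = 77.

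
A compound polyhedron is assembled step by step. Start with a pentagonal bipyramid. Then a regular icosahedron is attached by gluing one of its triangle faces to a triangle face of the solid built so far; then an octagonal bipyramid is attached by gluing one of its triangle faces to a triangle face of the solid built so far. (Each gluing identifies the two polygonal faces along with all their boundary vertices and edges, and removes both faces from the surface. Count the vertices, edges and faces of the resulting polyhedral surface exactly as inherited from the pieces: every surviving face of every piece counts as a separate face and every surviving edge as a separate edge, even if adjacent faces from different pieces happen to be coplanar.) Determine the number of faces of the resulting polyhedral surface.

42

A pentagonal bipyramid: V=7, E=15, F=10.
Attach a regular icosahedron (V=12, E=30, F=20) along a 3-gon: merge 3 vertices and 3 edges, delete both glued faces → V=16, E=42, F=28.
Attach an octagonal bipyramid (V=10, E=24, F=16) along a 3-gon: merge 3 vertices and 3 edges, delete both glued faces → V=23, E=63, F=42.
Check: V − E + F = 23 − 63 + 42 = 2.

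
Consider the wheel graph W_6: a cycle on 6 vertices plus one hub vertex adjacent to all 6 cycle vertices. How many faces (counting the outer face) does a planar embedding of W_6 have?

W_6 has V = 6 + 1 = 7 vertices and E = 2·6 = 12 edges.
By Euler's formula F = 2 − V + E = 2 − 7 + 12 = 7.

7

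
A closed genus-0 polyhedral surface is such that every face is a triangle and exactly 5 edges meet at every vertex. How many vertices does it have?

12

Each face has 3 edges and each edge borders two faces, so 2E = 3F.
Each vertex has degree 5, so 5V = 2E and hence V = 3F/5.
Euler: V − E + F = 2 ⇒ (3F/5) − (3F/2) + F = 2.
Multiply by 10: (6 − 15 + 10)F = 20, i.e. 1F = 20.
So F = 20, E = 3·20/2 = 30, V = 3·20/5 = 12.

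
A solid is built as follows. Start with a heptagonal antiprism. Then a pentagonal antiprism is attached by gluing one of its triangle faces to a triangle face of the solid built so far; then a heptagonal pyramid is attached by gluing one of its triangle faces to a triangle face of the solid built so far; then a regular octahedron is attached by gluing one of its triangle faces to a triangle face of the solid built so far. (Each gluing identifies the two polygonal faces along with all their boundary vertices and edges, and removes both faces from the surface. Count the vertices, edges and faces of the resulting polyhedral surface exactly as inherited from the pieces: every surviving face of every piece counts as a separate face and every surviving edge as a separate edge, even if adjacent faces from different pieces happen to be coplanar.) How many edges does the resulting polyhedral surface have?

65

A heptagonal antiprism: V=14, E=28, F=16.
Attach a pentagonal antiprism (V=10, E=20, F=12) along a 3-gon: merge 3 vertices and 3 edges, delete both glued faces → V=21, E=45, F=26.
Attach a heptagonal pyramid (V=8, E=14, F=8) along a 3-gon: merge 3 vertices and 3 edges, delete both glued faces → V=26, E=56, F=32.
Attach a regular octahedron (V=6, E=12, F=8) along a 3-gon: merge 3 vertices and 3 edges, delete both glued faces → V=29, E=65, F=38.
Check: V − E + F = 29 − 65 + 38 = 2.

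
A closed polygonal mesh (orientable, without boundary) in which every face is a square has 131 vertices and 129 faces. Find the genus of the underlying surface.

Every face is a square, so 2E = 4·129 = 516, giving E = 258.
χ = V − E + F = 131 − 258 + 129 = 2.
For a closed orientable surface χ = 2 − 2g, so g = (2 − (2))/2 = 0.

0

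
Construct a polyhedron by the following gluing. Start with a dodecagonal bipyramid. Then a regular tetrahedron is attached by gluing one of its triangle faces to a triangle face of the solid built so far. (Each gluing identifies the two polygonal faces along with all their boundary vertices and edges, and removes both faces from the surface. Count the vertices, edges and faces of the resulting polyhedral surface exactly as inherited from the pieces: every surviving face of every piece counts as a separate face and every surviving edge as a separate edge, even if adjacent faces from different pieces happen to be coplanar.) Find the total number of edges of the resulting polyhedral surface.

39

A dodecagonal bipyramid: V=14, E=36, F=24.
Attach a regular tetrahedron (V=4, E=6, F=4) along a 3-gon: merge 3 vertices and 3 edges, delete both glued faces → V=15, E=39, F=26.
Check: V − E + F = 15 − 39 + 26 = 2.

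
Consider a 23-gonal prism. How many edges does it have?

69

A prism on an n-gon has two n-gon bases and n rectangular sides: V = 2·23 = 46, E = 3·23 = 69, F = 23 + 2 = 25.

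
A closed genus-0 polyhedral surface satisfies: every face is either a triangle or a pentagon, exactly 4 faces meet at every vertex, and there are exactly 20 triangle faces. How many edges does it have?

Let x be the number of pentagons; then F = 20 + x.
Edge–face incidences: 2E = 3·20 + 5·x = 60 + 5x.
Every vertex has degree 4, so 4V = 2E.
Euler: V − E + F = 2 ⇒ (2E)/4 − E + (20 + x) = 2.
Multiply by 8: 2·(2E) − 4·(2E) + 8·(20 + x) = 16, i.e. 160 + 8x − 2·(60 + 5x) = 16.
Collecting terms: −2x + 40 = 16, so −2x = −24, so x = 12.
Then 2E = 60 + 5·12 = 120, so E = 60, V = 2E/4 = 30, F = 20 + 12 = 32.

60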